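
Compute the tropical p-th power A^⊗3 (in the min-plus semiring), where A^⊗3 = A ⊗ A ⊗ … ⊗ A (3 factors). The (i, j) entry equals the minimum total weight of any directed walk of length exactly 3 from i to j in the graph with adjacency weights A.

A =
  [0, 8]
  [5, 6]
A^⊗3 =
  [0, 8]
  [5, 13]

Each entry (A^⊗3)_ij equals the minimum over all length-3 walks i = v_0 → v_1 → … → v_3 = j of Σ_t A[v_t][v_{t+1}]. For example, for (i, j) = (0, 1) we minimise over 4 possible intermediate vertex sequences; the minimum is 8, attained along the walk 0 → 0 → 0 → 1.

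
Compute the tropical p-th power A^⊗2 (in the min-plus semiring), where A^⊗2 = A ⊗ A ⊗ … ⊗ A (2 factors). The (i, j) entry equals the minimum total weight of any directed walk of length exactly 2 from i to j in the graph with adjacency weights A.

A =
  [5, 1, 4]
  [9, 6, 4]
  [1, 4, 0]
A^⊗2 =
  [5, 6, 4]
  [5, 8, 4]
  [1, 2, 0]

Each entry (A^⊗2)_ij equals the minimum over all length-2 walks i = v_0 → v_1 → … → v_2 = j of Σ_t A[v_t][v_{t+1}]. For example, for (i, j) = (0, 2) we minimise over 3 possible intermediate vertex sequences; the minimum is 4, attained along the walk 0 → 2 → 2.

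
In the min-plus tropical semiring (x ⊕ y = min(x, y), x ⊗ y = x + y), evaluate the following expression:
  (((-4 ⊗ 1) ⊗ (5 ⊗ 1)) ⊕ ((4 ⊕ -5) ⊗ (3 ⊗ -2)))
(((-4 ⊗ 1) ⊗ (5 ⊗ 1)) ⊕ ((4 ⊕ -5) ⊗ (3 ⊗ -2))) = -4

Expand innermost to outermost. Recall ⊕ takes the minimum of its arguments and ⊗ takes their sum. Working out the expression (((-4 ⊗ 1) ⊗ (5 ⊗ 1)) ⊕ ((4 ⊕ -5) ⊗ (3 ⊗ -2))) gives -4.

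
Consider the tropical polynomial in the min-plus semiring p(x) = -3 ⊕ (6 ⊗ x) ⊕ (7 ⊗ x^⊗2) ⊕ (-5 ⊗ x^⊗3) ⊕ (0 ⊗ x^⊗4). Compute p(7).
p(7) = -3

A tropical monomial a ⊗ x^⊗i evaluates to a + i · x. Evaluating each term at x = 7:
  Term 0 contributes -3 + 0 · 7 = -3
  Term 1 contributes 6 + 1 · 7 = 13
  Term 2 contributes 7 + 2 · 7 = 21
  Term 3 contributes -5 + 3 · 7 = 16
  Term 4 contributes 0 + 4 · 7 = 28
p(7) = ⊕ of these = min[-3, 13, 21, 16, 28] = -3.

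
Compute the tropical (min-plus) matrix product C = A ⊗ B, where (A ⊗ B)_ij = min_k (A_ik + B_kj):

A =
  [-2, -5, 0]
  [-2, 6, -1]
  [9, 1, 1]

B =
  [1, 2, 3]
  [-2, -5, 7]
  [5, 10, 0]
A ⊗ B =
  [-7, -10, 0]
  [-1, 0, -1]
  [-1, -4, 1]

Apply the min-plus product entry-by-entry:
  C[0][0] = min over k of (A[0][0] + B[0][0] = -2 + 1 = -1, A[0][1] + B[1][0] = -5 + -2 = -7, A[0][2] + B[2][0] = 0 + 5 = 5) = -7 (attained at k = 1)
  C[0][1] = min over k of (A[0][0] + B[0][1] = -2 + 2 = 0, A[0][1] + B[1][1] = -5 + -5 = -10, A[0][2] + B[2][1] = 0 + 10 = 10) = -10 (attained at k = 1)
  C[0][2] = min over k of (A[0][0] + B[0][2] = -2 + 3 = 1, A[0][1] + B[1][2] = -5 + 7 = 2, A[0][2] + B[2][2] = 0 + 0 = 0) = 0 (attained at k = 2)
  C[1][0] = min over k of (A[1][0] + B[0][0] = -2 + 1 = -1, A[1][1] + B[1][0] = 6 + -2 = 4, A[1][2] + B[2][0] = -1 + 5 = 4) = -1 (attained at k = 0)
  C[1][1] = min over k of (A[1][0] + B[0][1] = -2 + 2 = 0, A[1][1] + B[1][1] = 6 + -5 = 1, A[1][2] + B[2][1] = -1 + 10 = 9) = 0 (attained at k = 0)
  C[1][2] = min over k of (A[1][0] + B[0][2] = -2 + 3 = 1, A[1][1] + B[1][2] = 6 + 7 = 13, A[1][2] + B[2][2] = -1 + 0 = -1) = -1 (attained at k = 2)
  C[2][0] = min over k of (A[2][0] + B[0][0] = 9 + 1 = 10, A[2][1] + B[1][0] = 1 + -2 = -1, A[2][2] + B[2][0] = 1 + 5 = 6) = -1 (attained at k = 1)
  C[2][1] = min over k of (A[2][0] + B[0][1] = 9 + 2 = 11, A[2][1] + B[1][1] = 1 + -5 = -4, A[2][2] + B[2][1] = 1 + 10 = 11) = -4 (attained at k = 1)
  C[2][2] = min over k of (A[2][0] + B[0][2] = 9 + 3 = 12, A[2][1] + B[1][2] = 1 + 7 = 8, A[2][2] + B[2][2] = 1 + 0 = 1) = 1 (attained at k = 2)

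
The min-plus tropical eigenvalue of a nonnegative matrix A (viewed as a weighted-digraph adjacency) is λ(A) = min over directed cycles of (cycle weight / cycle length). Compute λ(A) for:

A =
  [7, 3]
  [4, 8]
λ(A) = 7/2

Enumerate directed cycles and compute their means (weight / length). Sample:
  cycle 0 → 0: weight = 7, length = 1, mean = 7/1 ≈ 7.000
  cycle 1 → 1: weight = 8, length = 1, mean = 8/1 ≈ 8.000
  cycle 0 → 1 → 0: weight = 7, length = 2, mean = 7/2 ≈ 3.500
  cycle 1 → 0 → 1: weight = 7, length = 2, mean = 7/2 ≈ 3.500
Minimum mean = 3.500, attained e.g. along the cycle 0 → 1 → 0 with weight 7 and length 2. So λ(A) = 7/2 = 7/2.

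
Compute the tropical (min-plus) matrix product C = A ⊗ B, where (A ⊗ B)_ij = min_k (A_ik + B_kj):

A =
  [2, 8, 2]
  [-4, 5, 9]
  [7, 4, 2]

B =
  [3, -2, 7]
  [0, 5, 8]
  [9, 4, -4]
A ⊗ B =
  [5, 0, -2]
  [-1, -6, 3]
  [4, 5, -2]

Apply the min-plus product entry-by-entry:
  C[0][0] = min over k of (A[0][0] + B[0][0] = 2 + 3 = 5, A[0][1] + B[1][0] = 8 + 0 = 8, A[0][2] + B[2][0] = 2 + 9 = 11) = 5 (attained at k = 0)
  C[0][1] = min over k of (A[0][0] + B[0][1] = 2 + -2 = 0, A[0][1] + B[1][1] = 8 + 5 = 13, A[0][2] + B[2][1] = 2 + 4 = 6) = 0 (attained at k = 0)
  C[0][2] = min over k of (A[0][0] + B[0][2] = 2 + 7 = 9, A[0][1] + B[1][2] = 8 + 8 = 16, A[0][2] + B[2][2] = 2 + -4 = -2) = -2 (attained at k = 2)
  C[1][0] = min over k of (A[1][0] + B[0][0] = -4 + 3 = -1, A[1][1] + B[1][0] = 5 + 0 = 5, A[1][2] + B[2][0] = 9 + 9 = 18) = -1 (attained at k = 0)
  C[1][1] = min over k of (A[1][0] + B[0][1] = -4 + -2 = -6, A[1][1] + B[1][1] = 5 + 5 = 10, A[1][2] + B[2][1] = 9 + 4 = 13) = -6 (attained at k = 0)
  C[1][2] = min over k of (A[1][0] + B[0][2] = -4 + 7 = 3, A[1][1] + B[1][2] = 5 + 8 = 13, A[1][2] + B[2][2] = 9 + -4 = 5) = 3 (attained at k = 0)
  C[2][0] = min over k of (A[2][0] + B[0][0] = 7 + 3 = 10, A[2][1] + B[1][0] = 4 + 0 = 4, A[2][2] + B[2][0] = 2 + 9 = 11) = 4 (attained at k = 1)
  C[2][1] = min over k of (A[2][0] + B[0][1] = 7 + -2 = 5, A[2][1] + B[1][1] = 4 + 5 = 9, A[2][2] + B[2][1] = 2 + 4 = 6) = 5 (attained at k = 0)
  C[2][2] = min over k of (A[2][0] + B[0][2] = 7 + 7 = 14, A[2][1] + B[1][2] = 4 + 8 = 12, A[2][2] + B[2][2] = 2 + -4 = -2) = -2 (attained at k = 2)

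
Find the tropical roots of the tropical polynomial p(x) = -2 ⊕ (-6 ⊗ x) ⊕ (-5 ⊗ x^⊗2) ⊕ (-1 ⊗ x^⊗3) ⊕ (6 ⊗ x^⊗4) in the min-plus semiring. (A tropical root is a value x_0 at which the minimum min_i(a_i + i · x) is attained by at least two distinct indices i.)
Roots: {-7, -4, -1, 4}

Each tropical root is a break point of the lower envelope of the lines y = a_i + i · x (there are 5 lines, with slopes 0, 1, ..., 4). Only the lines that attain the minimum somewhere contribute to roots; other lines are dominated. Here the surviving (envelope) indices are i = 4, i = 3, i = 2, i = 1, i = 0.
Intersections between consecutive envelope lines give the roots: for adjacent envelope indices i < j the intersection is x = (a_i − a_j) / (j − i). Reading off the sorted break points: {-7, -4, -1, 4}.
Verification: at each break x_0, at least two indices attain the minimum of min_i(a_i + i · x_0).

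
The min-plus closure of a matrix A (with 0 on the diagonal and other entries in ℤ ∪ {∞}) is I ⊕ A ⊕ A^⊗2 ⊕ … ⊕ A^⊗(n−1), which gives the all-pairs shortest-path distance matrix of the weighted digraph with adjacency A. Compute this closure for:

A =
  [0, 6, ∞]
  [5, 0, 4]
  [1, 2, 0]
Closure =
  [0, 6, 10]
  [5, 0, 4]
  [1, 2, 0]

This is the Floyd-Warshall all-pairs shortest-path computation. For each intermediate vertex k = 0, 1, …, 2, update dist[i][j] ← min(dist[i][j], dist[i][k] + dist[k][j]). The final matrix gives, for each (i, j), the minimum total weight of any directed path from i to j (possibly empty when i = j).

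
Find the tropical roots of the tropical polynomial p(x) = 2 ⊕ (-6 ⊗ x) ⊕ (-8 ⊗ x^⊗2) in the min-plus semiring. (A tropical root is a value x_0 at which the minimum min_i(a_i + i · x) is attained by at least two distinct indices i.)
Roots: {2, 8}

Each tropical root is a break point of the lower envelope of the lines y = a_i + i · x (there are 3 lines, with slopes 0, 1, ..., 2). Only the lines that attain the minimum somewhere contribute to roots; other lines are dominated. Here the surviving (envelope) indices are i = 2, i = 1, i = 0.
Intersections between consecutive envelope lines give the roots: for adjacent envelope indices i < j the intersection is x = (a_i − a_j) / (j − i). Reading off the sorted break points: {2, 8}.
Verification: at each break x_0, at least two indices attain the minimum of min_i(a_i + i · x_0).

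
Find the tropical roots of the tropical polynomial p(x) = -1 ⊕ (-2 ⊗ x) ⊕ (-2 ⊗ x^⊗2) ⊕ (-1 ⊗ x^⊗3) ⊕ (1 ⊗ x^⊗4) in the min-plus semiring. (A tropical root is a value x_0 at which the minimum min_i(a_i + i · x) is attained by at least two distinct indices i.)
Roots: {-2, -1, 0, 1}

Each tropical root is a break point of the lower envelope of the lines y = a_i + i · x (there are 5 lines, with slopes 0, 1, ..., 4). Only the lines that attain the minimum somewhere contribute to roots; other lines are dominated. Here the surviving (envelope) indices are i = 4, i = 3, i = 2, i = 1, i = 0.
Intersections between consecutive envelope lines give the roots: for adjacent envelope indices i < j the intersection is x = (a_i − a_j) / (j − i). Reading off the sorted break points: {-2, -1, 0, 1}.
Verification: at each break x_0, at least two indices attain the minimum of min_i(a_i + i · x_0).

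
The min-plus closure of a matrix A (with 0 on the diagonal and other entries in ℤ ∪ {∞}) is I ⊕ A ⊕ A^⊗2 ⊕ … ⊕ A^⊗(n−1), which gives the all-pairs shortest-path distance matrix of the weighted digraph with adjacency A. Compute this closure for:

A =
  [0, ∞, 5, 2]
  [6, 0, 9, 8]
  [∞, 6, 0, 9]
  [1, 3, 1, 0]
Closure =
  [0, 5, 3, 2]
  [6, 0, 9, 8]
  [10, 6, 0, 9]
  [1, 3, 1, 0]

This is the Floyd-Warshall all-pairs shortest-path computation. For each intermediate vertex k = 0, 1, …, 3, update dist[i][j] ← min(dist[i][j], dist[i][k] + dist[k][j]). The final matrix gives, for each (i, j), the minimum total weight of any directed path from i to j (possibly empty when i = j).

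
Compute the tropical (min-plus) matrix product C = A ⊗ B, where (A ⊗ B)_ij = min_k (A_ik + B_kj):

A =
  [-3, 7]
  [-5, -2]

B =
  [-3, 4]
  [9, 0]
A ⊗ B =
  [-6, 1]
  [-8, -2]

Apply the min-plus product entry-by-entry:
  C[0][0] = min over k of (A[0][0] + B[0][0] = -3 + -3 = -6, A[0][1] + B[1][0] = 7 + 9 = 16) = -6 (attained at k = 0)
  C[0][1] = min over k of (A[0][0] + B[0][1] = -3 + 4 = 1, A[0][1] + B[1][1] = 7 + 0 = 7) = 1 (attained at k = 0)
  C[1][0] = min over k of (A[1][0] + B[0][0] = -5 + -3 = -8, A[1][1] + B[1][0] = -2 + 9 = 7) = -8 (attained at k = 0)
  C[1][1] = min over k of (A[1][0] + B[0][1] = -5 + 4 = -1, A[1][1] + B[1][1] = -2 + 0 = -2) = -2 (attained at k = 1)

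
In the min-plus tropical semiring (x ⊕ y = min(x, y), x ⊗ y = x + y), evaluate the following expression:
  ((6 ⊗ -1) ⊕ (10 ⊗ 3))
((6 ⊗ -1) ⊕ (10 ⊗ 3)) = 5

Expand innermost to outermost. Recall ⊕ takes the minimum of its arguments and ⊗ takes their sum. Working out the expression ((6 ⊗ -1) ⊕ (10 ⊗ 3)) gives 5.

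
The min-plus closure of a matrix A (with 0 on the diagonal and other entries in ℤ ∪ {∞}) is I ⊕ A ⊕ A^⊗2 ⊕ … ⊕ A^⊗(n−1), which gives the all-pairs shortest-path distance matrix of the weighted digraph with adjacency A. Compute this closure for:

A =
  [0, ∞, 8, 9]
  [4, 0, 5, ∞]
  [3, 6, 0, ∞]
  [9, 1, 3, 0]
Closure =
  [0, 10, 8, 9]
  [4, 0, 5, 13]
  [3, 6, 0, 12]
  [5, 1, 3, 0]

This is the Floyd-Warshall all-pairs shortest-path computation. For each intermediate vertex k = 0, 1, …, 3, update dist[i][j] ← min(dist[i][j], dist[i][k] + dist[k][j]). The final matrix gives, for each (i, j), the minimum total weight of any directed path from i to j (possibly empty when i = j).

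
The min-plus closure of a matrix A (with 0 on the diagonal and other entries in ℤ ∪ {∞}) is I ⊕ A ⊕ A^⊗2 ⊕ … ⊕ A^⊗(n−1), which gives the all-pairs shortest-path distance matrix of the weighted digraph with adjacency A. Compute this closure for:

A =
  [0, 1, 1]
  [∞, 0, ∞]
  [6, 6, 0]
Closure =
  [0, 1, 1]
  [∞, 0, ∞]
  [6, 6, 0]

This is the Floyd-Warshall all-pairs shortest-path computation. For each intermediate vertex k = 0, 1, …, 2, update dist[i][j] ← min(dist[i][j], dist[i][k] + dist[k][j]). The final matrix gives, for each (i, j), the minimum total weight of any directed path from i to j (possibly empty when i = j).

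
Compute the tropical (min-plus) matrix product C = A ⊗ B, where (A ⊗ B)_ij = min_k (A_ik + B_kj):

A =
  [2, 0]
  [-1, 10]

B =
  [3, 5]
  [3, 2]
A ⊗ B =
  [3, 2]
  [2, 4]

Apply the min-plus product entry-by-entry:
  C[0][0] = min over k of (A[0][0] + B[0][0] = 2 + 3 = 5, A[0][1] + B[1][0] = 0 + 3 = 3) = 3 (attained at k = 1)
  C[0][1] = min over k of (A[0][0] + B[0][1] = 2 + 5 = 7, A[0][1] + B[1][1] = 0 + 2 = 2) = 2 (attained at k = 1)
  C[1][0] = min over k of (A[1][0] + B[0][0] = -1 + 3 = 2, A[1][1] + B[1][0] = 10 + 3 = 13) = 2 (attained at k = 0)
  C[1][1] = min over k of (A[1][0] + B[0][1] = -1 + 5 = 4, A[1][1] + B[1][1] = 10 + 2 = 12) = 4 (attained at k = 0)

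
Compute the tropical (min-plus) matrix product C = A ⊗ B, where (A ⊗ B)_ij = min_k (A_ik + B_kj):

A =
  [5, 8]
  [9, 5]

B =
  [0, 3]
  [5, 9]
A ⊗ B =
  [5, 8]
  [9, 12]

Apply the min-plus product entry-by-entry:
  C[0][0] = min over k of (A[0][0] + B[0][0] = 5 + 0 = 5, A[0][1] + B[1][0] = 8 + 5 = 13) = 5 (attained at k = 0)
  C[0][1] = min over k of (A[0][0] + B[0][1] = 5 + 3 = 8, A[0][1] + B[1][1] = 8 + 9 = 17) = 8 (attained at k = 0)
  C[1][0] = min over k of (A[1][0] + B[0][0] = 9 + 0 = 9, A[1][1] + B[1][0] = 5 + 5 = 10) = 9 (attained at k = 0)
  C[1][1] = min over k of (A[1][0] + B[0][1] = 9 + 3 = 12, A[1][1] + B[1][1] = 5 + 9 = 14) = 12 (attained at k = 0)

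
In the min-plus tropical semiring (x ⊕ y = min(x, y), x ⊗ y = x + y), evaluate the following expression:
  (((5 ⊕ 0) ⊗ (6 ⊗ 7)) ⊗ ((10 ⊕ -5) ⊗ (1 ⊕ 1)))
(((5 ⊕ 0) ⊗ (6 ⊗ 7)) ⊗ ((10 ⊕ -5) ⊗ (1 ⊕ 1))) = 9

Expand innermost to outermost. Recall ⊕ takes the minimum of its arguments and ⊗ takes their sum. Working out the expression (((5 ⊕ 0) ⊗ (6 ⊗ 7)) ⊗ ((10 ⊕ -5) ⊗ (1 ⊕ 1))) gives 9.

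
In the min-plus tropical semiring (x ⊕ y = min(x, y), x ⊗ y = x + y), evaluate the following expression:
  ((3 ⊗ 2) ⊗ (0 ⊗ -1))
((3 ⊗ 2) ⊗ (0 ⊗ -1)) = 4

Expand innermost to outermost. Recall ⊕ takes the minimum of its arguments and ⊗ takes their sum. Working out the expression ((3 ⊗ 2) ⊗ (0 ⊗ -1)) gives 4.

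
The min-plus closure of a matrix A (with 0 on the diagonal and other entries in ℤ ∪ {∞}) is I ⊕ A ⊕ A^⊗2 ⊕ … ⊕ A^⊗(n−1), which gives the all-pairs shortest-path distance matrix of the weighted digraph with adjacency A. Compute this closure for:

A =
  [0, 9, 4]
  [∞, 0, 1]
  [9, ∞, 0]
Closure =
  [0, 9, 4]
  [10, 0, 1]
  [9, 18, 0]

This is the Floyd-Warshall all-pairs shortest-path computation. For each intermediate vertex k = 0, 1, …, 2, update dist[i][j] ← min(dist[i][j], dist[i][k] + dist[k][j]). The final matrix gives, for each (i, j), the minimum total weight of any directed path from i to j (possibly empty when i = j).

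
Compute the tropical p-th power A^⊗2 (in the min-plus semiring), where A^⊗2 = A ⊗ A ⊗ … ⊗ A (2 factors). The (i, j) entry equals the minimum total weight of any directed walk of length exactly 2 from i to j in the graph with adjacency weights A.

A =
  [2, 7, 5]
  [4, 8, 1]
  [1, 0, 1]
A^⊗2 =
  [4, 5, 6]
  [2, 1, 2]
  [2, 1, 1]

Each entry (A^⊗2)_ij equals the minimum over all length-2 walks i = v_0 → v_1 → … → v_2 = j of Σ_t A[v_t][v_{t+1}]. For example, for (i, j) = (0, 2) we minimise over 3 possible intermediate vertex sequences; the minimum is 6, attained along the walk 0 → 2 → 2.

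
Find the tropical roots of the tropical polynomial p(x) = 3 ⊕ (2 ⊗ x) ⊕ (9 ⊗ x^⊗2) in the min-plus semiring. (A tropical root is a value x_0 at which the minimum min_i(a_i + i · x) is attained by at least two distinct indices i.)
Roots: {-7, 1}

Each tropical root is a break point of the lower envelope of the lines y = a_i + i · x (there are 3 lines, with slopes 0, 1, ..., 2). Only the lines that attain the minimum somewhere contribute to roots; other lines are dominated. Here the surviving (envelope) indices are i = 2, i = 1, i = 0.
Intersections between consecutive envelope lines give the roots: for adjacent envelope indices i < j the intersection is x = (a_i − a_j) / (j − i). Reading off the sorted break points: {-7, 1}.
Verification: at each break x_0, at least two indices attain the minimum of min_i(a_i + i · x_0).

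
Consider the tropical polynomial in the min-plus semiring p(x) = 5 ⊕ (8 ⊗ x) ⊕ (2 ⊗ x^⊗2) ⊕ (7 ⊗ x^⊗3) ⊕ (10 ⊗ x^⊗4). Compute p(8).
p(8) = 5

A tropical monomial a ⊗ x^⊗i evaluates to a + i · x. Evaluating each term at x = 8:
  Term 0 contributes 5 + 0 · 8 = 5
  Term 1 contributes 8 + 1 · 8 = 16
  Term 2 contributes 2 + 2 · 8 = 18
  Term 3 contributes 7 + 3 · 8 = 31
  Term 4 contributes 10 + 4 · 8 = 42
p(8) = ⊕ of these = min[5, 16, 18, 31, 42] = 5.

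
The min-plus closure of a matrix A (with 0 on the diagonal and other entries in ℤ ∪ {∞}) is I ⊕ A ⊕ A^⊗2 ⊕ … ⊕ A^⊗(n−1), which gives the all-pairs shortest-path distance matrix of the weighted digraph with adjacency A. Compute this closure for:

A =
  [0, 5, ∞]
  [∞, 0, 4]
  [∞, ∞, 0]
Closure =
  [0, 5, 9]
  [∞, 0, 4]
  [∞, ∞, 0]

This is the Floyd-Warshall all-pairs shortest-path computation. For each intermediate vertex k = 0, 1, …, 2, update dist[i][j] ← min(dist[i][j], dist[i][k] + dist[k][j]). The final matrix gives, for each (i, j), the minimum total weight of any directed path from i to j (possibly empty when i = j).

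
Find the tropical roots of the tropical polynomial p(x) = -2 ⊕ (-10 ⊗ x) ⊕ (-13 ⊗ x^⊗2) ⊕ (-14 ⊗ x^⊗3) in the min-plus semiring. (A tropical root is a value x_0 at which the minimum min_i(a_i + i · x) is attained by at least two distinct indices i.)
Roots: {1, 3, 8}

Each tropical root is a break point of the lower envelope of the lines y = a_i + i · x (there are 4 lines, with slopes 0, 1, ..., 3). Only the lines that attain the minimum somewhere contribute to roots; other lines are dominated. Here the surviving (envelope) indices are i = 3, i = 2, i = 1, i = 0.
Intersections between consecutive envelope lines give the roots: for adjacent envelope indices i < j the intersection is x = (a_i − a_j) / (j − i). Reading off the sorted break points: {1, 3, 8}.
Verification: at each break x_0, at least two indices attain the minimum of min_i(a_i + i · x_0).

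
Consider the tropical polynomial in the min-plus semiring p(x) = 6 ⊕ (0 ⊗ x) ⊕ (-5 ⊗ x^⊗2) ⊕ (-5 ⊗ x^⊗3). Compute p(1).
p(1) = -3

A tropical monomial a ⊗ x^⊗i evaluates to a + i · x. Evaluating each term at x = 1:
  Term 0 contributes 6 + 0 · 1 = 6
  Term 1 contributes 0 + 1 · 1 = 1
  Term 2 contributes -5 + 2 · 1 = -3
  Term 3 contributes -5 + 3 · 1 = -2
p(1) = ⊕ of these = min[6, 1, -3, -2] = -3.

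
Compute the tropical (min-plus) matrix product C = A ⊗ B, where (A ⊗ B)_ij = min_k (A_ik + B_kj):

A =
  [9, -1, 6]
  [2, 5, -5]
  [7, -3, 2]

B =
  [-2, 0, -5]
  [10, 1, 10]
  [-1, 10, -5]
A ⊗ B =
  [5, 0, 1]
  [-6, 2, -10]
  [1, -2, -3]

Apply the min-plus product entry-by-entry:
  C[0][0] = min over k of (A[0][0] + B[0][0] = 9 + -2 = 7, A[0][1] + B[1][0] = -1 + 10 = 9, A[0][2] + B[2][0] = 6 + -1 = 5) = 5 (attained at k = 2)
  C[0][1] = min over k of (A[0][0] + B[0][1] = 9 + 0 = 9, A[0][1] + B[1][1] = -1 + 1 = 0, A[0][2] + B[2][1] = 6 + 10 = 16) = 0 (attained at k = 1)
  C[0][2] = min over k of (A[0][0] + B[0][2] = 9 + -5 = 4, A[0][1] + B[1][2] = -1 + 10 = 9, A[0][2] + B[2][2] = 6 + -5 = 1) = 1 (attained at k = 2)
  C[1][0] = min over k of (A[1][0] + B[0][0] = 2 + -2 = 0, A[1][1] + B[1][0] = 5 + 10 = 15, A[1][2] + B[2][0] = -5 + -1 = -6) = -6 (attained at k = 2)
  C[1][1] = min over k of (A[1][0] + B[0][1] = 2 + 0 = 2, A[1][1] + B[1][1] = 5 + 1 = 6, A[1][2] + B[2][1] = -5 + 10 = 5) = 2 (attained at k = 0)
  C[1][2] = min over k of (A[1][0] + B[0][2] = 2 + -5 = -3, A[1][1] + B[1][2] = 5 + 10 = 15, A[1][2] + B[2][2] = -5 + -5 = -10) = -10 (attained at k = 2)
  C[2][0] = min over k of (A[2][0] + B[0][0] = 7 + -2 = 5, A[2][1] + B[1][0] = -3 + 10 = 7, A[2][2] + B[2][0] = 2 + -1 = 1) = 1 (attained at k = 2)
  C[2][1] = min over k of (A[2][0] + B[0][1] = 7 + 0 = 7, A[2][1] + B[1][1] = -3 + 1 = -2, A[2][2] + B[2][1] = 2 + 10 = 12) = -2 (attained at k = 1)
  C[2][2] = min over k of (A[2][0] + B[0][2] = 7 + -5 = 2, A[2][1] + B[1][2] = -3 + 10 = 7, A[2][2] + B[2][2] = 2 + -5 = -3) = -3 (attained at k = 2)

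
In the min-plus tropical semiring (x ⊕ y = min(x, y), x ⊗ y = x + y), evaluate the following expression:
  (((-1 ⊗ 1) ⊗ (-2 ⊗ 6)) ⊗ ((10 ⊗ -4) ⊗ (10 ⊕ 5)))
(((-1 ⊗ 1) ⊗ (-2 ⊗ 6)) ⊗ ((10 ⊗ -4) ⊗ (10 ⊕ 5))) = 15

Expand innermost to outermost. Recall ⊕ takes the minimum of its arguments and ⊗ takes their sum. Working out the expression (((-1 ⊗ 1) ⊗ (-2 ⊗ 6)) ⊗ ((10 ⊗ -4) ⊗ (10 ⊕ 5))) gives 15.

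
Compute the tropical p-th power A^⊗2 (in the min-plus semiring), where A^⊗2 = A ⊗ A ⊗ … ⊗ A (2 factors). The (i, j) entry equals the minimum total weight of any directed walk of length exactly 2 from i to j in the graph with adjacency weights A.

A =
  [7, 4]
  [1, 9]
A^⊗2 =
  [5, 11]
  [8, 5]

Each entry (A^⊗2)_ij equals the minimum over all length-2 walks i = v_0 → v_1 → … → v_2 = j of Σ_t A[v_t][v_{t+1}]. For example, for (i, j) = (0, 1) we minimise over 2 possible intermediate vertex sequences; the minimum is 11, attained along the walk 0 → 0 → 1.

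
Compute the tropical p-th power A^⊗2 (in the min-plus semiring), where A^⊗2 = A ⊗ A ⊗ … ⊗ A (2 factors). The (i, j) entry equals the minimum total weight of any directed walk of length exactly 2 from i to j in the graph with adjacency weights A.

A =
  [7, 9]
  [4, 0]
A^⊗2 =
  [13, 9]
  [4, 0]

Each entry (A^⊗2)_ij equals the minimum over all length-2 walks i = v_0 → v_1 → … → v_2 = j of Σ_t A[v_t][v_{t+1}]. For example, for (i, j) = (0, 1) we minimise over 2 possible intermediate vertex sequences; the minimum is 9, attained along the walk 0 → 1 → 1.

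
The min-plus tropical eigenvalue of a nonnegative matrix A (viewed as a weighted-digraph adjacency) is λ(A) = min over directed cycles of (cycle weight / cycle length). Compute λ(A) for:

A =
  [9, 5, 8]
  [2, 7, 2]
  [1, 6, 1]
λ(A) = 1

Enumerate directed cycles and compute their means (weight / length). Sample:
  cycle 0 → 0: weight = 9, length = 1, mean = 9/1 ≈ 9.000
  cycle 1 → 1: weight = 7, length = 1, mean = 7/1 ≈ 7.000
  cycle 2 → 2: weight = 1, length = 1, mean = 1/1 ≈ 1.000
  cycle 0 → 1 → 0: weight = 7, length = 2, mean = 7/2 ≈ 3.500
  cycle 0 → 2 → 0: weight = 9, length = 2, mean = 9/2 ≈ 4.500
  cycle 1 → 0 → 1: weight = 7, length = 2, mean = 7/2 ≈ 3.500
Minimum mean = 1.000, attained e.g. along the cycle 2 → 2 with weight 1 and length 1. So λ(A) = 1/1 = 1.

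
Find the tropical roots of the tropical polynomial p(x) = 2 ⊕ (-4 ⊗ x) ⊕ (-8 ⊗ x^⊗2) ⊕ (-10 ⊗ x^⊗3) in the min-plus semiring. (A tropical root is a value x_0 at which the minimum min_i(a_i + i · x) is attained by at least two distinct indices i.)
Roots: {2, 4, 6}

Each tropical root is a break point of the lower envelope of the lines y = a_i + i · x (there are 4 lines, with slopes 0, 1, ..., 3). Only the lines that attain the minimum somewhere contribute to roots; other lines are dominated. Here the surviving (envelope) indices are i = 3, i = 2, i = 1, i = 0.
Intersections between consecutive envelope lines give the roots: for adjacent envelope indices i < j the intersection is x = (a_i − a_j) / (j − i). Reading off the sorted break points: {2, 4, 6}.
Verification: at each break x_0, at least two indices attain the minimum of min_i(a_i + i · x_0).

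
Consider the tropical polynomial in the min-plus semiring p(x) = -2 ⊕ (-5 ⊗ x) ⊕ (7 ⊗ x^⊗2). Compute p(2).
p(2) = -3

A tropical monomial a ⊗ x^⊗i evaluates to a + i · x. Evaluating each term at x = 2:
  Term 0 contributes -2 + 0 · 2 = -2
  Term 1 contributes -5 + 1 · 2 = -3
  Term 2 contributes 7 + 2 · 2 = 11
p(2) = ⊕ of these = min[-2, -3, 11] = -3.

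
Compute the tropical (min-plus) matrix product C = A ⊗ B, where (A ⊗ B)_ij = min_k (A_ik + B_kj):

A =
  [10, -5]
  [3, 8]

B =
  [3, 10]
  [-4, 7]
A ⊗ B =
  [-9, 2]
  [4, 13]

Apply the min-plus product entry-by-entry:
  C[0][0] = min over k of (A[0][0] + B[0][0] = 10 + 3 = 13, A[0][1] + B[1][0] = -5 + -4 = -9) = -9 (attained at k = 1)
  C[0][1] = min over k of (A[0][0] + B[0][1] = 10 + 10 = 20, A[0][1] + B[1][1] = -5 + 7 = 2) = 2 (attained at k = 1)
  C[1][0] = min over k of (A[1][0] + B[0][0] = 3 + 3 = 6, A[1][1] + B[1][0] = 8 + -4 = 4) = 4 (attained at k = 1)
  C[1][1] = min over k of (A[1][0] + B[0][1] = 3 + 10 = 13, A[1][1] + B[1][1] = 8 + 7 = 15) = 13 (attained at k = 0)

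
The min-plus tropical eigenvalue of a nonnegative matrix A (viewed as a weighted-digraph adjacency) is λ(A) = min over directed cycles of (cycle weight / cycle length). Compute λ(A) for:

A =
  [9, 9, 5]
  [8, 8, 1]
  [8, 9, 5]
λ(A) = 5

Enumerate directed cycles and compute their means (weight / length). Sample:
  cycle 0 → 0: weight = 9, length = 1, mean = 9/1 ≈ 9.000
  cycle 1 → 1: weight = 8, length = 1, mean = 8/1 ≈ 8.000
  cycle 2 → 2: weight = 5, length = 1, mean = 5/1 ≈ 5.000
  cycle 0 → 1 → 0: weight = 17, length = 2, mean = 17/2 ≈ 8.500
  cycle 0 → 2 → 0: weight = 13, length = 2, mean = 13/2 ≈ 6.500
  cycle 1 → 0 → 1: weight = 17, length = 2, mean = 17/2 ≈ 8.500
Minimum mean = 5.000, attained e.g. along the cycle 2 → 2 with weight 5 and length 1. So λ(A) = 5/1 = 5.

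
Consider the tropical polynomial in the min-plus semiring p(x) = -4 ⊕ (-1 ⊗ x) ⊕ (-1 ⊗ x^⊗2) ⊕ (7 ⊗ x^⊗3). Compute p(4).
p(4) = -4

A tropical monomial a ⊗ x^⊗i evaluates to a + i · x. Evaluating each term at x = 4:
  Term 0 contributes -4 + 0 · 4 = -4
  Term 1 contributes -1 + 1 · 4 = 3
  Term 2 contributes -1 + 2 · 4 = 7
  Term 3 contributes 7 + 3 · 4 = 19
p(4) = ⊕ of these = min[-4, 3, 7, 19] = -4.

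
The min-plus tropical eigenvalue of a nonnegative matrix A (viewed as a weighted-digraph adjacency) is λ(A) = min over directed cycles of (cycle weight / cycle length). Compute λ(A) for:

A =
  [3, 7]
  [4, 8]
λ(A) = 3

Enumerate directed cycles and compute their means (weight / length). Sample:
  cycle 0 → 0: weight = 3, length = 1, mean = 3/1 ≈ 3.000
  cycle 1 → 1: weight = 8, length = 1, mean = 8/1 ≈ 8.000
  cycle 0 → 1 → 0: weight = 11, length = 2, mean = 11/2 ≈ 5.500
  cycle 1 → 0 → 1: weight = 11, length = 2, mean = 11/2 ≈ 5.500
Minimum mean = 3.000, attained e.g. along the cycle 0 → 0 with weight 3 and length 1. So λ(A) = 3/1 = 3.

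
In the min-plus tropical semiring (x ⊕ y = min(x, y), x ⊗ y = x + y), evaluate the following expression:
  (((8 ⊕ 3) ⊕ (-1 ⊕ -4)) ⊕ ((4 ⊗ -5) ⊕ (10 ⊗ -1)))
(((8 ⊕ 3) ⊕ (-1 ⊕ -4)) ⊕ ((4 ⊗ -5) ⊕ (10 ⊗ -1))) = -4

Expand innermost to outermost. Recall ⊕ takes the minimum of its arguments and ⊗ takes their sum. Working out the expression (((8 ⊕ 3) ⊕ (-1 ⊕ -4)) ⊕ ((4 ⊗ -5) ⊕ (10 ⊗ -1))) gives -4.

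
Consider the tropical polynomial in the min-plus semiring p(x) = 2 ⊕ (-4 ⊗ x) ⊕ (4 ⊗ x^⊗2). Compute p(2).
p(2) = -2

A tropical monomial a ⊗ x^⊗i evaluates to a + i · x. Evaluating each term at x = 2:
  Term 0 contributes 2 + 0 · 2 = 2
  Term 1 contributes -4 + 1 · 2 = -2
  Term 2 contributes 4 + 2 · 2 = 8
p(2) = ⊕ of these = min[2, -2, 8] = -2.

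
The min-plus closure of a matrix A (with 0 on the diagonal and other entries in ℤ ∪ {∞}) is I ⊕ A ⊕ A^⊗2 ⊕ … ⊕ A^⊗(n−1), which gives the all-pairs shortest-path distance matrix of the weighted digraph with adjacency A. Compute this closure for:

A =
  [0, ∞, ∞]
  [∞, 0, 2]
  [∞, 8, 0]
Closure =
  [0, ∞, ∞]
  [∞, 0, 2]
  [∞, 8, 0]

This is the Floyd-Warshall all-pairs shortest-path computation. For each intermediate vertex k = 0, 1, …, 2, update dist[i][j] ← min(dist[i][j], dist[i][k] + dist[k][j]). The final matrix gives, for each (i, j), the minimum total weight of any directed path from i to j (possibly empty when i = j).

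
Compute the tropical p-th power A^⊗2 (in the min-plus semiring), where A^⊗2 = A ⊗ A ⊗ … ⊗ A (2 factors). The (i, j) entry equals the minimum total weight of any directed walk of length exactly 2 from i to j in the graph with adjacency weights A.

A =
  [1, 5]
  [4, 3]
A^⊗2 =
  [2, 6]
  [5, 6]

Each entry (A^⊗2)_ij equals the minimum over all length-2 walks i = v_0 → v_1 → … → v_2 = j of Σ_t A[v_t][v_{t+1}]. For example, for (i, j) = (0, 1) we minimise over 2 possible intermediate vertex sequences; the minimum is 6, attained along the walk 0 → 0 → 1.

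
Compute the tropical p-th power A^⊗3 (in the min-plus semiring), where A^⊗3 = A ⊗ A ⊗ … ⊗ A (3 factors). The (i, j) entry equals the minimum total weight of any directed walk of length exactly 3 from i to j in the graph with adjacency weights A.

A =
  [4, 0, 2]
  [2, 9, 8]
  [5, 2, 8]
A^⊗3 =
  [6, 2, 4]
  [4, 6, 8]
  [7, 4, 6]

Each entry (A^⊗3)_ij equals the minimum over all length-3 walks i = v_0 → v_1 → … → v_3 = j of Σ_t A[v_t][v_{t+1}]. For example, for (i, j) = (0, 2) we minimise over 9 possible intermediate vertex sequences; the minimum is 4, attained along the walk 0 → 1 → 0 → 2.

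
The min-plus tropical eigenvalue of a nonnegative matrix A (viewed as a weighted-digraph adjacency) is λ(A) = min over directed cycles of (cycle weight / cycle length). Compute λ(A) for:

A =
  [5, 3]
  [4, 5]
λ(A) = 7/2

Enumerate directed cycles and compute their means (weight / length). Sample:
  cycle 0 → 0: weight = 5, length = 1, mean = 5/1 ≈ 5.000
  cycle 1 → 1: weight = 5, length = 1, mean = 5/1 ≈ 5.000
  cycle 0 → 1 → 0: weight = 7, length = 2, mean = 7/2 ≈ 3.500
  cycle 1 → 0 → 1: weight = 7, length = 2, mean = 7/2 ≈ 3.500
Minimum mean = 3.500, attained e.g. along the cycle 0 → 1 → 0 with weight 7 and length 2. So λ(A) = 7/2 = 7/2.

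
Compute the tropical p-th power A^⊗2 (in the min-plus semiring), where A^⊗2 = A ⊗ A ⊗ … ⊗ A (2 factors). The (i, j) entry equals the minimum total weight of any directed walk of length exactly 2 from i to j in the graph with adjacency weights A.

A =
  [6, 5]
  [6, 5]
A^⊗2 =
  [11, 10]
  [11, 10]

Each entry (A^⊗2)_ij equals the minimum over all length-2 walks i = v_0 → v_1 → … → v_2 = j of Σ_t A[v_t][v_{t+1}]. For example, for (i, j) = (0, 1) we minimise over 2 possible intermediate vertex sequences; the minimum is 10, attained along the walk 0 → 1 → 1.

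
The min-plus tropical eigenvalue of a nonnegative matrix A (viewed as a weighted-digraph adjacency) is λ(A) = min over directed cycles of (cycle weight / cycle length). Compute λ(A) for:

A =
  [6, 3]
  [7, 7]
λ(A) = 5

Enumerate directed cycles and compute their means (weight / length). Sample:
  cycle 0 → 0: weight = 6, length = 1, mean = 6/1 ≈ 6.000
  cycle 1 → 1: weight = 7, length = 1, mean = 7/1 ≈ 7.000
  cycle 0 → 1 → 0: weight = 10, length = 2, mean = 10/2 ≈ 5.000
  cycle 1 → 0 → 1: weight = 10, length = 2, mean = 10/2 ≈ 5.000
Minimum mean = 5.000, attained e.g. along the cycle 0 → 1 → 0 with weight 10 and length 2. So λ(A) = 10/2 = 5.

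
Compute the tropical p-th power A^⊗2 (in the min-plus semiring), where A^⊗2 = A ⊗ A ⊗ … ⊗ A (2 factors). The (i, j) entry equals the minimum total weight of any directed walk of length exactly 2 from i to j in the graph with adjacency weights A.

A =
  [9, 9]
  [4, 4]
A^⊗2 =
  [13, 13]
  [8, 8]

Each entry (A^⊗2)_ij equals the minimum over all length-2 walks i = v_0 → v_1 → … → v_2 = j of Σ_t A[v_t][v_{t+1}]. For example, for (i, j) = (0, 1) we minimise over 2 possible intermediate vertex sequences; the minimum is 13, attained along the walk 0 → 1 → 1.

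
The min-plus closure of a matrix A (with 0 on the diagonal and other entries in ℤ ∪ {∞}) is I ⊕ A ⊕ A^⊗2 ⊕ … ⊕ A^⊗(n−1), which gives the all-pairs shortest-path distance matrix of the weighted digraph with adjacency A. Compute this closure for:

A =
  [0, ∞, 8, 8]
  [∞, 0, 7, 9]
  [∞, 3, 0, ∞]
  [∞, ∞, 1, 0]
Closure =
  [0, 11, 8, 8]
  [∞, 0, 7, 9]
  [∞, 3, 0, 12]
  [∞, 4, 1, 0]

This is the Floyd-Warshall all-pairs shortest-path computation. For each intermediate vertex k = 0, 1, …, 3, update dist[i][j] ← min(dist[i][j], dist[i][k] + dist[k][j]). The final matrix gives, for each (i, j), the minimum total weight of any directed path from i to j (possibly empty when i = j).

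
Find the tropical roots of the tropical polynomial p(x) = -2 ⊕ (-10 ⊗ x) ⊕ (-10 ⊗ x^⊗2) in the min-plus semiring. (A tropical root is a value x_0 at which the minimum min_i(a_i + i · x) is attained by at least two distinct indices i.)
Roots: {0, 8}

Each tropical root is a break point of the lower envelope of the lines y = a_i + i · x (there are 3 lines, with slopes 0, 1, ..., 2). Only the lines that attain the minimum somewhere contribute to roots; other lines are dominated. Here the surviving (envelope) indices are i = 2, i = 1, i = 0.
Intersections between consecutive envelope lines give the roots: for adjacent envelope indices i < j the intersection is x = (a_i − a_j) / (j − i). Reading off the sorted break points: {0, 8}.
Verification: at each break x_0, at least two indices attain the minimum of min_i(a_i + i · x_0).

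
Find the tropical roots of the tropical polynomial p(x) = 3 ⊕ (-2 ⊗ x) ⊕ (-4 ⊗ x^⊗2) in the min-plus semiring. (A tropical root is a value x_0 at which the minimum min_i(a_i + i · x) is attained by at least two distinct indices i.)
Roots: {2, 5}

Each tropical root is a break point of the lower envelope of the lines y = a_i + i · x (there are 3 lines, with slopes 0, 1, ..., 2). Only the lines that attain the minimum somewhere contribute to roots; other lines are dominated. Here the surviving (envelope) indices are i = 2, i = 1, i = 0.
Intersections between consecutive envelope lines give the roots: for adjacent envelope indices i < j the intersection is x = (a_i − a_j) / (j − i). Reading off the sorted break points: {2, 5}.
Verification: at each break x_0, at least two indices attain the minimum of min_i(a_i + i · x_0).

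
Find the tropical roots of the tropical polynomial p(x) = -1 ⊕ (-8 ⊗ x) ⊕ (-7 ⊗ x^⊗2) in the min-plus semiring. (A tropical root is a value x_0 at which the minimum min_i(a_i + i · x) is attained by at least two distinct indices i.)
Roots: {-1, 7}

Each tropical root is a break point of the lower envelope of the lines y = a_i + i · x (there are 3 lines, with slopes 0, 1, ..., 2). Only the lines that attain the minimum somewhere contribute to roots; other lines are dominated. Here the surviving (envelope) indices are i = 2, i = 1, i = 0.
Intersections between consecutive envelope lines give the roots: for adjacent envelope indices i < j the intersection is x = (a_i − a_j) / (j − i). Reading off the sorted break points: {-1, 7}.
Verification: at each break x_0, at least two indices attain the minimum of min_i(a_i + i · x_0).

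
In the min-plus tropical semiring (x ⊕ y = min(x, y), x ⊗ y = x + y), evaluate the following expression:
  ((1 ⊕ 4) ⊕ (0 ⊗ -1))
((1 ⊕ 4) ⊕ (0 ⊗ -1)) = -1

Expand innermost to outermost. Recall ⊕ takes the minimum of its arguments and ⊗ takes their sum. Working out the expression ((1 ⊕ 4) ⊕ (0 ⊗ -1)) gives -1.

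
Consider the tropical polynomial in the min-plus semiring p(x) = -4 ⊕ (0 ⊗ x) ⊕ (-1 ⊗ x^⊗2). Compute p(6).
p(6) = -4

A tropical monomial a ⊗ x^⊗i evaluates to a + i · x. Evaluating each term at x = 6:
  Term 0 contributes -4 + 0 · 6 = -4
  Term 1 contributes 0 + 1 · 6 = 6
  Term 2 contributes -1 + 2 · 6 = 11
p(6) = ⊕ of these = min[-4, 6, 11] = -4.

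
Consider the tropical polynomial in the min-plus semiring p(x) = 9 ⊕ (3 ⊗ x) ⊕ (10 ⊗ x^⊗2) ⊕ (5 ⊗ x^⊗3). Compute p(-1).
p(-1) = 2

A tropical monomial a ⊗ x^⊗i evaluates to a + i · x. Evaluating each term at x = -1:
  Term 0 contributes 9 + 0 · -1 = 9
  Term 1 contributes 3 + 1 · -1 = 2
  Term 2 contributes 10 + 2 · -1 = 8
  Term 3 contributes 5 + 3 · -1 = 2
p(-1) = ⊕ of these = min[9, 2, 8, 2] = 2.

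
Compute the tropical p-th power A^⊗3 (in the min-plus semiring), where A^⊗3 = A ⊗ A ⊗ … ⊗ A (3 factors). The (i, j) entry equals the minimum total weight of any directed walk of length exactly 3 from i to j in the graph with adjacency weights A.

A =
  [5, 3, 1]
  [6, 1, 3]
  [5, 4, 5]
A^⊗3 =
  [10, 5, 7]
  [8, 3, 5]
  [11, 6, 8]

Each entry (A^⊗3)_ij equals the minimum over all length-3 walks i = v_0 → v_1 → … → v_3 = j of Σ_t A[v_t][v_{t+1}]. For example, for (i, j) = (0, 2) we minimise over 9 possible intermediate vertex sequences; the minimum is 7, attained along the walk 0 → 1 → 1 → 2.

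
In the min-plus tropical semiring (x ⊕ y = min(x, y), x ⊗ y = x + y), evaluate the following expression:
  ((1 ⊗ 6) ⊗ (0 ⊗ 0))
((1 ⊗ 6) ⊗ (0 ⊗ 0)) = 7

Expand innermost to outermost. Recall ⊕ takes the minimum of its arguments and ⊗ takes their sum. Working out the expression ((1 ⊗ 6) ⊗ (0 ⊗ 0)) gives 7.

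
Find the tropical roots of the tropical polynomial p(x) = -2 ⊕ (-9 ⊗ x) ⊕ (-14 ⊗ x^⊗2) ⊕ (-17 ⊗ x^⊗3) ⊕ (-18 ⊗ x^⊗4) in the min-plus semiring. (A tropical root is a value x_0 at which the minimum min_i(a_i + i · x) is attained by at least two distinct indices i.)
Roots: {1, 3, 5, 7}

Each tropical root is a break point of the lower envelope of the lines y = a_i + i · x (there are 5 lines, with slopes 0, 1, ..., 4). Only the lines that attain the minimum somewhere contribute to roots; other lines are dominated. Here the surviving (envelope) indices are i = 4, i = 3, i = 2, i = 1, i = 0.
Intersections between consecutive envelope lines give the roots: for adjacent envelope indices i < j the intersection is x = (a_i − a_j) / (j − i). Reading off the sorted break points: {1, 3, 5, 7}.
Verification: at each break x_0, at least two indices attain the minimum of min_i(a_i + i · x_0).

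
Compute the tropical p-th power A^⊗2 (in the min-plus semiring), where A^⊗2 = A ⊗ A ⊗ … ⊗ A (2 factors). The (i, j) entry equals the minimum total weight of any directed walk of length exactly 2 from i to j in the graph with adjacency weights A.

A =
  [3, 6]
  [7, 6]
A^⊗2 =
  [6, 9]
  [10, 12]

Each entry (A^⊗2)_ij equals the minimum over all length-2 walks i = v_0 → v_1 → … → v_2 = j of Σ_t A[v_t][v_{t+1}]. For example, for (i, j) = (0, 1) we minimise over 2 possible intermediate vertex sequences; the minimum is 9, attained along the walk 0 → 0 → 1.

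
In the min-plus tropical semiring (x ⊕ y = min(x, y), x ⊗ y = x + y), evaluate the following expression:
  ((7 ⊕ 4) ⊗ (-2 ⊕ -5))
((7 ⊕ 4) ⊗ (-2 ⊕ -5)) = -1

Expand innermost to outermost. Recall ⊕ takes the minimum of its arguments and ⊗ takes their sum. Working out the expression ((7 ⊕ 4) ⊗ (-2 ⊕ -5)) gives -1.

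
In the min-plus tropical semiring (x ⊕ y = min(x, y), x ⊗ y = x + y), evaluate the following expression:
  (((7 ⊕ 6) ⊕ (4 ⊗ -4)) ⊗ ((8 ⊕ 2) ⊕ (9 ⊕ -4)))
(((7 ⊕ 6) ⊕ (4 ⊗ -4)) ⊗ ((8 ⊕ 2) ⊕ (9 ⊕ -4))) = -4

Expand innermost to outermost. Recall ⊕ takes the minimum of its arguments and ⊗ takes their sum. Working out the expression (((7 ⊕ 6) ⊕ (4 ⊗ -4)) ⊗ ((8 ⊕ 2) ⊕ (9 ⊕ -4))) gives -4.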